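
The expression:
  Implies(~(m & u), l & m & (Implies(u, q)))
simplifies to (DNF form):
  (l & m) | (m & u)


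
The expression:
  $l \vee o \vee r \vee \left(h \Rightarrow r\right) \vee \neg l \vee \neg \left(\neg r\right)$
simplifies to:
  $\text{True}$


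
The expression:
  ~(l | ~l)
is never true.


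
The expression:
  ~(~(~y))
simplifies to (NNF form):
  ~y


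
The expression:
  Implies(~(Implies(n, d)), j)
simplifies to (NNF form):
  d | j | ~n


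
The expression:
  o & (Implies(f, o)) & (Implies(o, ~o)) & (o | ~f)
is never true.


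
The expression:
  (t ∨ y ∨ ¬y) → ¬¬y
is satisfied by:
  {y: True}


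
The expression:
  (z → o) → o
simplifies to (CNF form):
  o ∨ z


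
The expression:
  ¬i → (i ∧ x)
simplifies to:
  i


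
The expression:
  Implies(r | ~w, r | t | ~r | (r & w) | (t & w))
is always true.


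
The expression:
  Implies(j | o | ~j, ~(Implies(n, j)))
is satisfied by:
  {n: True, j: False}


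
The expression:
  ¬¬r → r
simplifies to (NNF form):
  True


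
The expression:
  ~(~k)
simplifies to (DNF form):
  k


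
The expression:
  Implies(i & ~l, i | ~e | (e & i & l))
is always true.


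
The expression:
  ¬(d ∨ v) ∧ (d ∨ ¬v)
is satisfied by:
  {d: False, v: False}


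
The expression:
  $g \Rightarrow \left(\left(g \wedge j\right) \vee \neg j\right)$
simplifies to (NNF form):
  $\text{True}$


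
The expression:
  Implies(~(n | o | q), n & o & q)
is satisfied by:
  {n: True, q: True, o: True}
  {n: True, q: True, o: False}
  {n: True, o: True, q: False}
  {n: True, o: False, q: False}
  {q: True, o: True, n: False}
  {q: True, o: False, n: False}
  {o: True, q: False, n: False}


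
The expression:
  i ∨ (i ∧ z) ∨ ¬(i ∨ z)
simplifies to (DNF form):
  i ∨ ¬z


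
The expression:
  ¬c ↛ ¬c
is never true.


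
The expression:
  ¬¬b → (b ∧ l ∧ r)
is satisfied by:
  {r: True, l: True, b: False}
  {r: True, l: False, b: False}
  {l: True, r: False, b: False}
  {r: False, l: False, b: False}
  {r: True, b: True, l: True}


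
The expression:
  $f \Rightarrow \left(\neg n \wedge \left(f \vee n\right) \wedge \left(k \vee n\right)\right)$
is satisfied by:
  {k: True, f: False, n: False}
  {k: False, f: False, n: False}
  {n: True, k: True, f: False}
  {n: True, k: False, f: False}
  {f: True, k: True, n: False}


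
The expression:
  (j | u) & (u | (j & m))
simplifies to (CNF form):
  (j | u) & (m | u)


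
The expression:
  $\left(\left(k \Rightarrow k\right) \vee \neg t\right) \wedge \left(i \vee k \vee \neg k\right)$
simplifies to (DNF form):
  $\text{True}$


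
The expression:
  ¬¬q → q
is always true.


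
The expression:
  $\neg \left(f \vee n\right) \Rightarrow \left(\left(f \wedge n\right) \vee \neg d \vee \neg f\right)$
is always true.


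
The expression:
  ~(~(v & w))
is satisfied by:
  {w: True, v: True}


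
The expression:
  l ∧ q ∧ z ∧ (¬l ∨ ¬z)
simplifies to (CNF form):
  False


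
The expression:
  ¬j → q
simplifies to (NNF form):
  j ∨ q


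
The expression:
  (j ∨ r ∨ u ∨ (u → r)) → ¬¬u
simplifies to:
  u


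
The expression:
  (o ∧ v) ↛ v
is never true.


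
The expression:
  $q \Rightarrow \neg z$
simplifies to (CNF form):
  $\neg q \vee \neg z$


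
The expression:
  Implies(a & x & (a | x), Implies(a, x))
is always true.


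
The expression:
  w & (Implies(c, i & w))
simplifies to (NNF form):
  w & (i | ~c)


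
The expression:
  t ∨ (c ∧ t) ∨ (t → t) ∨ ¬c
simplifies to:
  True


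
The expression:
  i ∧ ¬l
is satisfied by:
  {i: True, l: False}


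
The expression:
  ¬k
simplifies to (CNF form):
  ¬k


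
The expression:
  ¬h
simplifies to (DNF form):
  ¬h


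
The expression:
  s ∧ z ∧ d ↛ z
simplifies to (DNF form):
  False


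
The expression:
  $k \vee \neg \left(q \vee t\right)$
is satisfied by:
  {k: True, q: False, t: False}
  {k: True, t: True, q: False}
  {k: True, q: True, t: False}
  {k: True, t: True, q: True}
  {t: False, q: False, k: False}


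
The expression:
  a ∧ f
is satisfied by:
  {a: True, f: True}


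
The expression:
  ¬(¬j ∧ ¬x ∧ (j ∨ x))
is always true.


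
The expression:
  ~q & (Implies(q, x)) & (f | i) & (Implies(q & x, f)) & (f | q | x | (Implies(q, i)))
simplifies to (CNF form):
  ~q & (f | i)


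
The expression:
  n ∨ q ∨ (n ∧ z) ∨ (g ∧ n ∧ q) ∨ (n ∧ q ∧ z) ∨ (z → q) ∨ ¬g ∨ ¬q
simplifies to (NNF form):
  True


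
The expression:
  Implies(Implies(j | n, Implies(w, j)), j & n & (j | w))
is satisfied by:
  {n: True, w: True, j: True}
  {n: True, w: True, j: False}
  {n: True, j: True, w: False}


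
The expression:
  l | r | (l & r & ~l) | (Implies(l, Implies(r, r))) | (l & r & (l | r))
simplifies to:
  True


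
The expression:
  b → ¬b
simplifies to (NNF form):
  ¬b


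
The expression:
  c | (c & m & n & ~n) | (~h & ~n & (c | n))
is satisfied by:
  {c: True}


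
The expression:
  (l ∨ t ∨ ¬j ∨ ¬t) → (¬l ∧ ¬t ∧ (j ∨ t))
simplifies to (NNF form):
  j ∧ ¬l ∧ ¬t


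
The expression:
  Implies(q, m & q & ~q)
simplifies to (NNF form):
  ~q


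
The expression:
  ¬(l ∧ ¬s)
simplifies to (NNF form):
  s ∨ ¬l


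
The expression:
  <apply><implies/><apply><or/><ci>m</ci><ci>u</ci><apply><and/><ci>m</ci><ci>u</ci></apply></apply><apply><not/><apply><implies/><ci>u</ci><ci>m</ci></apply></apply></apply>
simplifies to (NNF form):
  <apply><not/><ci>m</ci></apply>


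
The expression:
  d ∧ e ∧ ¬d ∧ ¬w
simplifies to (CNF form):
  False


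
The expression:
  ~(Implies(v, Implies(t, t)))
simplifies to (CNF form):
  False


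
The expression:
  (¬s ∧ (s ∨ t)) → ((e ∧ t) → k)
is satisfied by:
  {s: True, k: True, e: False, t: False}
  {s: True, e: False, t: False, k: False}
  {k: True, e: False, t: False, s: False}
  {k: False, e: False, t: False, s: False}
  {s: True, t: True, k: True, e: False}
  {s: True, t: True, k: False, e: False}
  {t: True, k: True, s: False, e: False}
  {t: True, s: False, e: False, k: False}
  {k: True, s: True, e: True, t: False}
  {s: True, e: True, k: False, t: False}
  {k: True, e: True, s: False, t: False}
  {e: True, s: False, t: False, k: False}
  {s: True, t: True, e: True, k: True}
  {s: True, t: True, e: True, k: False}
  {t: True, e: True, k: True, s: False}


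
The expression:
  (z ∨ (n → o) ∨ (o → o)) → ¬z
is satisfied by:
  {z: False}


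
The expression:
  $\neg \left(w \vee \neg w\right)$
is never true.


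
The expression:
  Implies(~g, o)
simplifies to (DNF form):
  g | o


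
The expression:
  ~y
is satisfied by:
  {y: False}


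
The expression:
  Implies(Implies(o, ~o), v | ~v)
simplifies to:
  True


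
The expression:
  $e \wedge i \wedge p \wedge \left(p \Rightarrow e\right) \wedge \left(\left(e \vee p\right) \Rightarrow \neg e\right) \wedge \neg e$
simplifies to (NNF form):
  $\text{False}$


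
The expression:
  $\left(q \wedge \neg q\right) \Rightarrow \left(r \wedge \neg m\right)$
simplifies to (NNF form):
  $\text{True}$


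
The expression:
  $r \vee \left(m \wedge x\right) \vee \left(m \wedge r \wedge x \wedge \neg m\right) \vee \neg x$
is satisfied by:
  {r: True, m: True, x: False}
  {r: True, m: False, x: False}
  {m: True, r: False, x: False}
  {r: False, m: False, x: False}
  {r: True, x: True, m: True}
  {r: True, x: True, m: False}
  {x: True, m: True, r: False}


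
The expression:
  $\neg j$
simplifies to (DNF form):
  $\neg j$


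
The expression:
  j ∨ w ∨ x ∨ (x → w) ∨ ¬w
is always true.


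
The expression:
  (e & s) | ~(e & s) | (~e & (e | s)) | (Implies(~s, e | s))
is always true.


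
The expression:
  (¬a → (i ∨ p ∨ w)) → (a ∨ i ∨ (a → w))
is always true.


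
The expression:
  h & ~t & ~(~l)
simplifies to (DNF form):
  h & l & ~t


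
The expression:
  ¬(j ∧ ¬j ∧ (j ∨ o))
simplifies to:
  True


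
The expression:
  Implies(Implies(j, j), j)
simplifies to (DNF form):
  j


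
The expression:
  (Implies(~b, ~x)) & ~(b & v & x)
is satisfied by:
  {b: True, v: False, x: False}
  {v: False, x: False, b: False}
  {b: True, v: True, x: False}
  {v: True, b: False, x: False}
  {x: True, b: True, v: False}


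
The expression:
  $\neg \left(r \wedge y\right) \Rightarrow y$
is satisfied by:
  {y: True}


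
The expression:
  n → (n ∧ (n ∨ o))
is always true.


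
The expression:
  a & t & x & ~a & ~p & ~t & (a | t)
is never true.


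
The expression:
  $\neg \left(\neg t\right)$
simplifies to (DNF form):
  $t$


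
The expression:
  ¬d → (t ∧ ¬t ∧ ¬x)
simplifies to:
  d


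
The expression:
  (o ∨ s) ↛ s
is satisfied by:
  {o: True, s: False}


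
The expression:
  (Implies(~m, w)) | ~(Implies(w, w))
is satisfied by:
  {m: True, w: True}
  {m: True, w: False}
  {w: True, m: False}


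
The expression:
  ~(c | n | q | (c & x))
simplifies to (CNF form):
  ~c & ~n & ~q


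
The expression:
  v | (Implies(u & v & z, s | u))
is always true.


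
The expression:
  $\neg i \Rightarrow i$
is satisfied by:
  {i: True}


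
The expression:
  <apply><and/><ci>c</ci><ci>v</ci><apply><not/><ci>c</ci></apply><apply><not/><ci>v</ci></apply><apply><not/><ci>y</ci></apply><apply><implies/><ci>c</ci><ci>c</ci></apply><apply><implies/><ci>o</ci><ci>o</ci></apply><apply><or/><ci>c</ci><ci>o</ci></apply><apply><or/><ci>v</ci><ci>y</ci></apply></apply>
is never true.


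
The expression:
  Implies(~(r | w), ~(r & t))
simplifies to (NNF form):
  True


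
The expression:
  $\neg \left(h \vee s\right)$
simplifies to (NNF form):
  $\neg h \wedge \neg s$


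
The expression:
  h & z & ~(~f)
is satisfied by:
  {h: True, z: True, f: True}


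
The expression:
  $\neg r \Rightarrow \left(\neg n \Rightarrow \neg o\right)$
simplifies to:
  $n \vee r \vee \neg o$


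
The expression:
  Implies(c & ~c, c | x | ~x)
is always true.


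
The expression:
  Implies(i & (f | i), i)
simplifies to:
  True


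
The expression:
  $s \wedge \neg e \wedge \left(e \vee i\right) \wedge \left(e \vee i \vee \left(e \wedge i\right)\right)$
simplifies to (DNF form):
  $i \wedge s \wedge \neg e$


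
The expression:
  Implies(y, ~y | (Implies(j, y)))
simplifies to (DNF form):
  True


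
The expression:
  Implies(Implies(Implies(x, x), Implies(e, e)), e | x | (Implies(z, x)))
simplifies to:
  e | x | ~z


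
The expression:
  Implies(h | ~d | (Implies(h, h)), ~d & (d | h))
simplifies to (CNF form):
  h & ~d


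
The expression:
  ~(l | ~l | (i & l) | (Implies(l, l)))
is never true.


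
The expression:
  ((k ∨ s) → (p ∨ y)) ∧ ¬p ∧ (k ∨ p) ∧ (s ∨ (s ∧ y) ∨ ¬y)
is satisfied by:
  {s: True, y: True, k: True, p: False}


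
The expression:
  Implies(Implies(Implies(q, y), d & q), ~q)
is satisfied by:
  {y: True, d: False, q: False}
  {d: False, q: False, y: False}
  {y: True, d: True, q: False}
  {d: True, y: False, q: False}
  {q: True, y: True, d: False}


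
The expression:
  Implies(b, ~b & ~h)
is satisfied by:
  {b: False}


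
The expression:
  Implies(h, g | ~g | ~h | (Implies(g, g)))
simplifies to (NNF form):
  True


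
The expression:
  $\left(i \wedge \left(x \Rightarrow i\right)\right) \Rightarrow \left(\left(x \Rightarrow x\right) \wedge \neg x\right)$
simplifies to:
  $\neg i \vee \neg x$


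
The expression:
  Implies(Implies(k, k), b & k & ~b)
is never true.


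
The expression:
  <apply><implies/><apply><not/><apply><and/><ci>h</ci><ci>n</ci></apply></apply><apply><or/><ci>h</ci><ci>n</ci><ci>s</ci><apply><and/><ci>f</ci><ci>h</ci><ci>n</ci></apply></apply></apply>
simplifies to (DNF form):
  <apply><or/><ci>h</ci><ci>n</ci><ci>s</ci></apply>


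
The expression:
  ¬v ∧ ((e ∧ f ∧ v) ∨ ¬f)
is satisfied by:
  {v: False, f: False}


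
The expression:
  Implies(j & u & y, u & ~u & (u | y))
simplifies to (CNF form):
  ~j | ~u | ~y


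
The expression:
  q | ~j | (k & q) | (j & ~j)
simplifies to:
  q | ~j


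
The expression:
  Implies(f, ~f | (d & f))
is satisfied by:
  {d: True, f: False}
  {f: False, d: False}
  {f: True, d: True}


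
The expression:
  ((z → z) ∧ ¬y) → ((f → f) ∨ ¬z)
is always true.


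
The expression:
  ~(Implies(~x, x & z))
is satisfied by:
  {x: False}


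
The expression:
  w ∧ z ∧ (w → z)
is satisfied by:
  {z: True, w: True}


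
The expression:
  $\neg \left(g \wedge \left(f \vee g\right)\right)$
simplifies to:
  $\neg g$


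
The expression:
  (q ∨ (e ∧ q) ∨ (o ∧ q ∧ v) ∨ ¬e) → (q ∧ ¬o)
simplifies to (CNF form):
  (e ∨ q) ∧ (e ∨ ¬o) ∧ (q ∨ ¬q) ∧ (¬o ∨ ¬q)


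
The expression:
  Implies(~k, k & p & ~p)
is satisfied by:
  {k: True}


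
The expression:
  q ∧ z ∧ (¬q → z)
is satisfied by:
  {z: True, q: True}


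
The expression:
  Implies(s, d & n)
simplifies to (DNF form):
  ~s | (d & n)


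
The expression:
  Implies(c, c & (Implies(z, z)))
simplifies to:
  True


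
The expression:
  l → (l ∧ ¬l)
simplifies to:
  ¬l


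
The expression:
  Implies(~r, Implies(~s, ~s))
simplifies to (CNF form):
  True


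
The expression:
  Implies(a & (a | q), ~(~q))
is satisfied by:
  {q: True, a: False}
  {a: False, q: False}
  {a: True, q: True}


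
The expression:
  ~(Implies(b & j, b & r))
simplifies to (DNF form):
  b & j & ~r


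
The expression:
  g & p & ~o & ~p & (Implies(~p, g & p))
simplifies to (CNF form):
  False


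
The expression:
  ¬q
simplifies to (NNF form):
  ¬q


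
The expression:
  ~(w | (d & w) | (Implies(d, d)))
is never true.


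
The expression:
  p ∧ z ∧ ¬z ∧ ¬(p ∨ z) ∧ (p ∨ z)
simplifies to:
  False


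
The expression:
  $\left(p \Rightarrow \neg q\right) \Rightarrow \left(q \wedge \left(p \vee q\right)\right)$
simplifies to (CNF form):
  $q$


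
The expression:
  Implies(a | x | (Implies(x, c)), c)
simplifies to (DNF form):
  c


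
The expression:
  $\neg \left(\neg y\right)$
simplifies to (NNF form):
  $y$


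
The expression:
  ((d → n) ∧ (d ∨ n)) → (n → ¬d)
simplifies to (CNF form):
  ¬d ∨ ¬n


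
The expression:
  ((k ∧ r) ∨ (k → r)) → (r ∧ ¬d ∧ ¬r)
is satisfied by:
  {k: True, r: False}


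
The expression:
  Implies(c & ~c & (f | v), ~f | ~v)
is always true.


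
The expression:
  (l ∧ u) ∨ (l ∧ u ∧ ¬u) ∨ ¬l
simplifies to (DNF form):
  u ∨ ¬l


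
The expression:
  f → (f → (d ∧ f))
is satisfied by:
  {d: True, f: False}
  {f: False, d: False}
  {f: True, d: True}


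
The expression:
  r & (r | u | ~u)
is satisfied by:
  {r: True}


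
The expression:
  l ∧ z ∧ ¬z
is never true.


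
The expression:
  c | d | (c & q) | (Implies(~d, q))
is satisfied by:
  {d: True, q: True, c: True}
  {d: True, q: True, c: False}
  {d: True, c: True, q: False}
  {d: True, c: False, q: False}
  {q: True, c: True, d: False}
  {q: True, c: False, d: False}
  {c: True, q: False, d: False}


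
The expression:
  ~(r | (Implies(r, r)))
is never true.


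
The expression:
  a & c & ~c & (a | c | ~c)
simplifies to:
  False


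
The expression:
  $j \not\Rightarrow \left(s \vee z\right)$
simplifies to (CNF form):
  $j \wedge \neg s \wedge \neg z$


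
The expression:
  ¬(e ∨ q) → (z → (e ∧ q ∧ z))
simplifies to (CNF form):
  e ∨ q ∨ ¬z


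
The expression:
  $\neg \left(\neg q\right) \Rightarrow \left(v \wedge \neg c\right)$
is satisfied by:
  {v: True, c: False, q: False}
  {c: False, q: False, v: False}
  {v: True, c: True, q: False}
  {c: True, v: False, q: False}
  {q: True, v: True, c: False}


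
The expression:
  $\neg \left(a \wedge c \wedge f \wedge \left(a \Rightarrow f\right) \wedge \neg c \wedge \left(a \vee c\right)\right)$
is always true.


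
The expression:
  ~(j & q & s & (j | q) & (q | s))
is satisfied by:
  {s: False, q: False, j: False}
  {j: True, s: False, q: False}
  {q: True, s: False, j: False}
  {j: True, q: True, s: False}
  {s: True, j: False, q: False}
  {j: True, s: True, q: False}
  {q: True, s: True, j: False}


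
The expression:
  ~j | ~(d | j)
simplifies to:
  ~j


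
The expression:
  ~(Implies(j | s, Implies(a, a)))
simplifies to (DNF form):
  False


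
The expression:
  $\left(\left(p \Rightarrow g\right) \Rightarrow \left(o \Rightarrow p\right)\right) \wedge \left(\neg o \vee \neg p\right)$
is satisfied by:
  {o: False}


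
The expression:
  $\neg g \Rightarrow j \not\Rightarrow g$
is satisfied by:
  {g: True, j: True}
  {g: True, j: False}
  {j: True, g: False}


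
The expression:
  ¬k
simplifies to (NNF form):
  ¬k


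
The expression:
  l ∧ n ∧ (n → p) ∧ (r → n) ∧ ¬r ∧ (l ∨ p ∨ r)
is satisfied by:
  {p: True, n: True, l: True, r: False}


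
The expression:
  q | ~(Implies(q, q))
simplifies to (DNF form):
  q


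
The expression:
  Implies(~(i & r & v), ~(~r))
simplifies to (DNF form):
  r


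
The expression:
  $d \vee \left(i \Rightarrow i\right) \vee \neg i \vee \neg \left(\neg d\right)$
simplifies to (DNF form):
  $\text{True}$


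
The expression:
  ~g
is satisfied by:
  {g: False}


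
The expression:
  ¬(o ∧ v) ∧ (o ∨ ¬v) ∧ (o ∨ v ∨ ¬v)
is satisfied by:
  {v: False}


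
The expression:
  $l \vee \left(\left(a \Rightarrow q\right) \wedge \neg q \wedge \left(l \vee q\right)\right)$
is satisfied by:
  {l: True}


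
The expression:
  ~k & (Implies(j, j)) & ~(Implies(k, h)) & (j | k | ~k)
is never true.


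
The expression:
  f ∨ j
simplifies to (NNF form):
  f ∨ j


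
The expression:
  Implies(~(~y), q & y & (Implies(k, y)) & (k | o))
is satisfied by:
  {q: True, k: True, o: True, y: False}
  {q: True, k: True, o: False, y: False}
  {q: True, o: True, k: False, y: False}
  {q: True, o: False, k: False, y: False}
  {k: True, o: True, q: False, y: False}
  {k: True, o: False, q: False, y: False}
  {o: True, q: False, k: False, y: False}
  {o: False, q: False, k: False, y: False}
  {y: True, q: True, k: True, o: True}
  {y: True, q: True, k: True, o: False}
  {y: True, q: True, o: True, k: False}


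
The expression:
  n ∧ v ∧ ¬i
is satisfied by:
  {n: True, v: True, i: False}


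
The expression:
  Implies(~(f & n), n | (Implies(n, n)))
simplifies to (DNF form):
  True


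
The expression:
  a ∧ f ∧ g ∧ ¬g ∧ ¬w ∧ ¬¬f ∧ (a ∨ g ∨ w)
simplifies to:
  False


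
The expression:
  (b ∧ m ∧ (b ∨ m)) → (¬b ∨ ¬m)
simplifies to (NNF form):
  ¬b ∨ ¬m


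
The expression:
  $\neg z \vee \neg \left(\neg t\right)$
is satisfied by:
  {t: True, z: False}
  {z: False, t: False}
  {z: True, t: True}


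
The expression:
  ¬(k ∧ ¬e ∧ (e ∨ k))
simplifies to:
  e ∨ ¬k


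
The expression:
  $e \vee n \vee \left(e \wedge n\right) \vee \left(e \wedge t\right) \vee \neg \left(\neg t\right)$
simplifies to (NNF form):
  $e \vee n \vee t$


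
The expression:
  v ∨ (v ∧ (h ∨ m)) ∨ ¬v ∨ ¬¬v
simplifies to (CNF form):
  True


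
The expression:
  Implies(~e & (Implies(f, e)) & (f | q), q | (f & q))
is always true.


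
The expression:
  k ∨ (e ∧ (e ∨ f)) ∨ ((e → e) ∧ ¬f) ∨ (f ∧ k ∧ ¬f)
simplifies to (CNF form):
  e ∨ k ∨ ¬f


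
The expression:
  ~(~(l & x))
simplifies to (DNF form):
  l & x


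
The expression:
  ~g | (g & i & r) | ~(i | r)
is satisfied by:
  {r: False, g: False, i: False}
  {i: True, r: False, g: False}
  {r: True, i: False, g: False}
  {i: True, r: True, g: False}
  {g: True, i: False, r: False}
  {i: True, g: True, r: True}


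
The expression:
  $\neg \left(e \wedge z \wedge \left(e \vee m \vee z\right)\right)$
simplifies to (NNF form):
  $\neg e \vee \neg z$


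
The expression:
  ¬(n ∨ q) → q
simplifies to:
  n ∨ q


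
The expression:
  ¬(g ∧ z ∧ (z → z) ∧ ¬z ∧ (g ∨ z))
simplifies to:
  True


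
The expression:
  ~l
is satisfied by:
  {l: False}


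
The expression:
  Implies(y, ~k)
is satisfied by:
  {k: False, y: False}
  {y: True, k: False}
  {k: True, y: False}


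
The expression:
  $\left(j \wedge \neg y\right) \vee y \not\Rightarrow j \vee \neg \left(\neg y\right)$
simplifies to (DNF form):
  $j \vee y$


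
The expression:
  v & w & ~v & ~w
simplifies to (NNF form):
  False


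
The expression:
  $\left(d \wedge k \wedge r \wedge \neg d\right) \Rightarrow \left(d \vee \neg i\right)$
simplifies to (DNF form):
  $\text{True}$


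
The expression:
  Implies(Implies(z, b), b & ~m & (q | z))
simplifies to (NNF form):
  (b | z) & (q | z) & (~b | ~m)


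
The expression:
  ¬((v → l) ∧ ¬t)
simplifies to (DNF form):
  t ∨ (v ∧ ¬l)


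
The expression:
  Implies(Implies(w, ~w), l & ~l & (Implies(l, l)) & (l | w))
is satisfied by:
  {w: True}


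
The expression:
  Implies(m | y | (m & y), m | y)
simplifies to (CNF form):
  True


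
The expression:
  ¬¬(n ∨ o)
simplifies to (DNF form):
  n ∨ o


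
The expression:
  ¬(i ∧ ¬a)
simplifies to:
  a ∨ ¬i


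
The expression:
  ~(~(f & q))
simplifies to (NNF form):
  f & q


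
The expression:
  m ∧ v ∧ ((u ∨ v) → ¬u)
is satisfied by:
  {m: True, v: True, u: False}


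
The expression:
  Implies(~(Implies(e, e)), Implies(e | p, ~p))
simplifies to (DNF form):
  True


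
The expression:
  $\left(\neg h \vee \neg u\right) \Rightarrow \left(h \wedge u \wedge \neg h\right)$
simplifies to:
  $h \wedge u$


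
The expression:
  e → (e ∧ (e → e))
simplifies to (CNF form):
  True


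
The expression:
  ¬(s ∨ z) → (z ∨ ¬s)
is always true.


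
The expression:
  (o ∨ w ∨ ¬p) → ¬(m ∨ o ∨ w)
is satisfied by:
  {p: True, o: False, w: False, m: False}
  {p: False, o: False, w: False, m: False}
  {p: True, m: True, o: False, w: False}


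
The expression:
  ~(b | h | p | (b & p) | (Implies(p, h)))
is never true.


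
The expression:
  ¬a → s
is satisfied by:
  {a: True, s: True}
  {a: True, s: False}
  {s: True, a: False}


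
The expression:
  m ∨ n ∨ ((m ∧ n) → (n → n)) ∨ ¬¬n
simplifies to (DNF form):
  True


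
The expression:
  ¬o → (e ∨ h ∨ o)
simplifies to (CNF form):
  e ∨ h ∨ o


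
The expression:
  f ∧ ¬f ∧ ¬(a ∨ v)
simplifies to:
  False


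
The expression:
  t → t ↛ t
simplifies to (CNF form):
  ¬t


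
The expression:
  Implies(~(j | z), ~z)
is always true.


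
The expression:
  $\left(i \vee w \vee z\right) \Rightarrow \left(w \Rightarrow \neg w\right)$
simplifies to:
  $\neg w$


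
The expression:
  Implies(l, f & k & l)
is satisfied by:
  {k: True, f: True, l: False}
  {k: True, f: False, l: False}
  {f: True, k: False, l: False}
  {k: False, f: False, l: False}
  {k: True, l: True, f: True}


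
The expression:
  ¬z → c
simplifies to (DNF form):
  c ∨ z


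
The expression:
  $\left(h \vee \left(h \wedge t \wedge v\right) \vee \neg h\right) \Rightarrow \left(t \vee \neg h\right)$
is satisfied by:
  {t: True, h: False}
  {h: False, t: False}
  {h: True, t: True}


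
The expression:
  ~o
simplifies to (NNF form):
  ~o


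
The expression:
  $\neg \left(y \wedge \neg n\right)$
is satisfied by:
  {n: True, y: False}
  {y: False, n: False}
  {y: True, n: True}


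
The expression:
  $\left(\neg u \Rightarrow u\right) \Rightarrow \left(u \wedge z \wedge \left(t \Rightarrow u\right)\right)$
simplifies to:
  $z \vee \neg u$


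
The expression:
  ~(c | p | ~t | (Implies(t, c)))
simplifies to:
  t & ~c & ~p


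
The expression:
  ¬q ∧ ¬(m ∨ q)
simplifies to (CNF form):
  ¬m ∧ ¬q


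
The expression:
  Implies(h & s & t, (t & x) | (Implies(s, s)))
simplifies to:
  True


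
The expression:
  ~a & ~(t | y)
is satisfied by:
  {y: False, t: False, a: False}


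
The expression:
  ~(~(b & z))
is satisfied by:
  {z: True, b: True}


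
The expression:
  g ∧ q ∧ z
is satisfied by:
  {z: True, g: True, q: True}


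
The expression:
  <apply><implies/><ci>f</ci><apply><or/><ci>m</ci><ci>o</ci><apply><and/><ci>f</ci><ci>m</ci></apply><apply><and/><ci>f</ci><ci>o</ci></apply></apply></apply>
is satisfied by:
  {o: True, m: True, f: False}
  {o: True, m: False, f: False}
  {m: True, o: False, f: False}
  {o: False, m: False, f: False}
  {f: True, o: True, m: True}
  {f: True, o: True, m: False}
  {f: True, m: True, o: False}


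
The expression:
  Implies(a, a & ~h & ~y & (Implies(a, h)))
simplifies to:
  ~a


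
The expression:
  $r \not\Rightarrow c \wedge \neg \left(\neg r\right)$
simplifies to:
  $r \wedge \neg c$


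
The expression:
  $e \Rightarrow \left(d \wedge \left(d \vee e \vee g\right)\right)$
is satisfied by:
  {d: True, e: False}
  {e: False, d: False}
  {e: True, d: True}


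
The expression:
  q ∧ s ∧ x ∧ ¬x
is never true.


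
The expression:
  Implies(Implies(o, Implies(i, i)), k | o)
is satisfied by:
  {k: True, o: True}
  {k: True, o: False}
  {o: True, k: False}


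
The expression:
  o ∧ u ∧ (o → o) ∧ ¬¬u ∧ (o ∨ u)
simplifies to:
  o ∧ u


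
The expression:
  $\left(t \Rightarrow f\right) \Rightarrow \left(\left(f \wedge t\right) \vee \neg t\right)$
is always true.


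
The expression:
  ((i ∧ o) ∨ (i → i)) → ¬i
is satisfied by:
  {i: False}


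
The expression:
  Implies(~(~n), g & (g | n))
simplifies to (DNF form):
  g | ~n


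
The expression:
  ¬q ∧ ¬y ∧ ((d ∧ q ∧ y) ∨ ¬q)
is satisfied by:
  {q: False, y: False}


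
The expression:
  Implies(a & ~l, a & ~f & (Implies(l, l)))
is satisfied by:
  {l: True, a: False, f: False}
  {l: False, a: False, f: False}
  {f: True, l: True, a: False}
  {f: True, l: False, a: False}
  {a: True, l: True, f: False}
  {a: True, l: False, f: False}
  {a: True, f: True, l: True}


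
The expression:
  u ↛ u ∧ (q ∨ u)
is never true.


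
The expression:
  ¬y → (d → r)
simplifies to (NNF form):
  r ∨ y ∨ ¬d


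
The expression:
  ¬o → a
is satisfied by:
  {a: True, o: True}
  {a: True, o: False}
  {o: True, a: False}


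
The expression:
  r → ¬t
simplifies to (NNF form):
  ¬r ∨ ¬t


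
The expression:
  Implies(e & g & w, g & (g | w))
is always true.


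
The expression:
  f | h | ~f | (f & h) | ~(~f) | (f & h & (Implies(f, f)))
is always true.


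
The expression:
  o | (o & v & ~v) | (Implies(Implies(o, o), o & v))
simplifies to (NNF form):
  o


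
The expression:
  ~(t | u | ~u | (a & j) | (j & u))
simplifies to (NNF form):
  False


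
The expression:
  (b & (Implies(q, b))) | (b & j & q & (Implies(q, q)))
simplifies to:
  b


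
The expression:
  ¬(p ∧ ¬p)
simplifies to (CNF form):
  True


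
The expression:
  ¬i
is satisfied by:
  {i: False}


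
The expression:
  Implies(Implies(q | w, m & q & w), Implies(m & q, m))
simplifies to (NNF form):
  True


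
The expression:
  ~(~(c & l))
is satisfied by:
  {c: True, l: True}


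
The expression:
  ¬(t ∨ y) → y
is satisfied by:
  {y: True, t: True}
  {y: True, t: False}
  {t: True, y: False}


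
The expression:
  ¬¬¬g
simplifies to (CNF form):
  ¬g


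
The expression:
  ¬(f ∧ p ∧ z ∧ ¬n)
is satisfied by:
  {n: True, p: False, z: False, f: False}
  {n: False, p: False, z: False, f: False}
  {f: True, n: True, p: False, z: False}
  {f: True, n: False, p: False, z: False}
  {n: True, z: True, f: False, p: False}
  {z: True, f: False, p: False, n: False}
  {f: True, z: True, n: True, p: False}
  {f: True, z: True, n: False, p: False}
  {n: True, p: True, f: False, z: False}
  {p: True, f: False, z: False, n: False}
  {n: True, f: True, p: True, z: False}
  {f: True, p: True, n: False, z: False}
  {n: True, z: True, p: True, f: False}
  {z: True, p: True, f: False, n: False}
  {f: True, z: True, p: True, n: True}


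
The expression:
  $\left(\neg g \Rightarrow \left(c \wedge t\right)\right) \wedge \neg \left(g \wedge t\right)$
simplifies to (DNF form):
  $\left(g \wedge \neg g\right) \vee \left(g \wedge \neg t\right) \vee \left(c \wedge g \wedge \neg g\right) \vee \left(c \wedge g \wedge \neg t\right) \vee \left(c \wedge t \wedge \neg g\right) \vee \left(c \wedge t \wedge \neg t\right) \vee \left(g \wedge t \wedge \neg g\right) \vee \left(g \wedge t \wedge \neg t\right)$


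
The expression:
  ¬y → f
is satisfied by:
  {y: True, f: True}
  {y: True, f: False}
  {f: True, y: False}


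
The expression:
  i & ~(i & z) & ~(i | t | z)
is never true.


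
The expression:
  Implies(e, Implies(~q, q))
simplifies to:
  q | ~e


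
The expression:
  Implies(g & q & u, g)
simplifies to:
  True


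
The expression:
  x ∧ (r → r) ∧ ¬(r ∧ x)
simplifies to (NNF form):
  x ∧ ¬r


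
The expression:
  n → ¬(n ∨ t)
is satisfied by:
  {n: False}


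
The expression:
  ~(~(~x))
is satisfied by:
  {x: False}


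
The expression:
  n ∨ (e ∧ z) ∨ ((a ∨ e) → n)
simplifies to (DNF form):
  n ∨ (e ∧ z) ∨ (¬a ∧ ¬e)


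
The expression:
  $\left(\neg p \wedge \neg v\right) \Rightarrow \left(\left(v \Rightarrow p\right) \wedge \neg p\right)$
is always true.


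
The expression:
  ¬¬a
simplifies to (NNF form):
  a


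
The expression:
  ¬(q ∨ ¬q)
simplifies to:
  False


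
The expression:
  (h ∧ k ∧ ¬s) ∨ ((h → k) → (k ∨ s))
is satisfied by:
  {s: True, k: True, h: True}
  {s: True, k: True, h: False}
  {s: True, h: True, k: False}
  {s: True, h: False, k: False}
  {k: True, h: True, s: False}
  {k: True, h: False, s: False}
  {h: True, k: False, s: False}


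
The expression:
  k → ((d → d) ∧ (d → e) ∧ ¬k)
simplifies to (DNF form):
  ¬k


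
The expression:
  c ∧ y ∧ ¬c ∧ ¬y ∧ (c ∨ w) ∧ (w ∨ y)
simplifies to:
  False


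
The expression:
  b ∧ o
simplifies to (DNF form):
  b ∧ o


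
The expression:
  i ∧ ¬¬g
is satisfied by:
  {i: True, g: True}


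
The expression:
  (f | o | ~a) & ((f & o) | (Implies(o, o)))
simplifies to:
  f | o | ~a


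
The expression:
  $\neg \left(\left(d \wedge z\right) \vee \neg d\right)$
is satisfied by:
  {d: True, z: False}


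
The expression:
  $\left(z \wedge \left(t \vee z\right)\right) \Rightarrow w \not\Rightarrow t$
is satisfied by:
  {w: True, z: False, t: False}
  {w: False, z: False, t: False}
  {t: True, w: True, z: False}
  {t: True, w: False, z: False}
  {z: True, w: True, t: False}


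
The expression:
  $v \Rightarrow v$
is always true.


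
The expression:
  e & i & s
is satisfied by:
  {i: True, e: True, s: True}


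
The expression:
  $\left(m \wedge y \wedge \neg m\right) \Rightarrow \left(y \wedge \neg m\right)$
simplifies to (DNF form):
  $\text{True}$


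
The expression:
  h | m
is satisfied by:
  {m: True, h: True}
  {m: True, h: False}
  {h: True, m: False}


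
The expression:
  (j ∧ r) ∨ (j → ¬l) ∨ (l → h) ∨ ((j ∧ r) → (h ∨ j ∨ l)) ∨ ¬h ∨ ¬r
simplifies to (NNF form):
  True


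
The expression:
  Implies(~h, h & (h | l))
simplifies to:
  h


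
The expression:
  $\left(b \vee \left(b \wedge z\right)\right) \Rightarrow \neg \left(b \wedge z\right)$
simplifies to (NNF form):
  $\neg b \vee \neg z$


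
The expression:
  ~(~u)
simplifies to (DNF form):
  u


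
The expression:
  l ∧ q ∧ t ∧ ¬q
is never true.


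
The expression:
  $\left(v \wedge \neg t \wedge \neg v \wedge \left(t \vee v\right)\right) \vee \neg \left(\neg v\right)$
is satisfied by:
  {v: True}


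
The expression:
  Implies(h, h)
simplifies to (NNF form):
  True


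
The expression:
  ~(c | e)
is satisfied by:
  {e: False, c: False}


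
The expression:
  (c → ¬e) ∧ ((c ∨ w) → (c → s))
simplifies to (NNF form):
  (s ∧ ¬e) ∨ ¬c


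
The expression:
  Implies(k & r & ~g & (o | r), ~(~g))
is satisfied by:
  {g: True, k: False, r: False}
  {k: False, r: False, g: False}
  {r: True, g: True, k: False}
  {r: True, k: False, g: False}
  {g: True, k: True, r: False}
  {k: True, g: False, r: False}
  {r: True, k: True, g: True}


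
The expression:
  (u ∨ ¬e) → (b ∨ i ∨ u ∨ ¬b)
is always true.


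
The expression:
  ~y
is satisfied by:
  {y: False}


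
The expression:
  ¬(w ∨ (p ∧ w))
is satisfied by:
  {w: False}


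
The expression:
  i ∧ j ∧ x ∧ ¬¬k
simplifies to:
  i ∧ j ∧ k ∧ x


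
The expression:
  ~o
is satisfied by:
  {o: False}


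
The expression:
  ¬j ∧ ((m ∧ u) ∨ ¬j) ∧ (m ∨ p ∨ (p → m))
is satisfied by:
  {j: False}


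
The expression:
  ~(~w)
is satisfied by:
  {w: True}


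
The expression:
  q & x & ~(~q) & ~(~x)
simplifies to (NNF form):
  q & x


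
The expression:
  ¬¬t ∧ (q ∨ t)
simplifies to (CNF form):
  t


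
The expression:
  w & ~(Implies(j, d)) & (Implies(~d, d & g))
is never true.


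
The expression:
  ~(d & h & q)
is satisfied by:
  {h: False, q: False, d: False}
  {d: True, h: False, q: False}
  {q: True, h: False, d: False}
  {d: True, q: True, h: False}
  {h: True, d: False, q: False}
  {d: True, h: True, q: False}
  {q: True, h: True, d: False}


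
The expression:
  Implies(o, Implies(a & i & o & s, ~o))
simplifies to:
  ~a | ~i | ~o | ~s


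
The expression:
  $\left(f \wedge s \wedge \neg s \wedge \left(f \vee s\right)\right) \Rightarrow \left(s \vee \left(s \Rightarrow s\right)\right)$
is always true.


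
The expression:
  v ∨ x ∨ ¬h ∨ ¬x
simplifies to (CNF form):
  True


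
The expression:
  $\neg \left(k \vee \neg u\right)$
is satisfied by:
  {u: True, k: False}


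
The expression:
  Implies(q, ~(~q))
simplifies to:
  True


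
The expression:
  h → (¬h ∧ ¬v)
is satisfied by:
  {h: False}


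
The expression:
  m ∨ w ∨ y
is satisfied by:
  {y: True, m: True, w: True}
  {y: True, m: True, w: False}
  {y: True, w: True, m: False}
  {y: True, w: False, m: False}
  {m: True, w: True, y: False}
  {m: True, w: False, y: False}
  {w: True, m: False, y: False}


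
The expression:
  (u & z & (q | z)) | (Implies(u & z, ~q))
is always true.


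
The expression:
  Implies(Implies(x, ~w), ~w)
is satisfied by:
  {x: True, w: False}
  {w: False, x: False}
  {w: True, x: True}


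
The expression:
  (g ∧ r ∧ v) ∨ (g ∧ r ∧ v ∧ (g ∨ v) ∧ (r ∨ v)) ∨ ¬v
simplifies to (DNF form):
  (g ∧ r) ∨ ¬v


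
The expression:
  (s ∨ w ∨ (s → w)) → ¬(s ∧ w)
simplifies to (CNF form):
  ¬s ∨ ¬w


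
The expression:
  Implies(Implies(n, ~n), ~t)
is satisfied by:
  {n: True, t: False}
  {t: False, n: False}
  {t: True, n: True}


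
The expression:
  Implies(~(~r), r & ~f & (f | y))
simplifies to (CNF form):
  (y | ~r) & (~f | ~r)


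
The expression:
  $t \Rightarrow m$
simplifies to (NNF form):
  $m \vee \neg t$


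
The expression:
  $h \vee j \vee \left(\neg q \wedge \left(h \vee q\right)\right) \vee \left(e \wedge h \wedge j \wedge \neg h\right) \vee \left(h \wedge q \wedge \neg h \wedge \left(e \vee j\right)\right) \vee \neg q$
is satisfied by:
  {h: True, j: True, q: False}
  {h: True, j: False, q: False}
  {j: True, h: False, q: False}
  {h: False, j: False, q: False}
  {q: True, h: True, j: True}
  {q: True, h: True, j: False}
  {q: True, j: True, h: False}


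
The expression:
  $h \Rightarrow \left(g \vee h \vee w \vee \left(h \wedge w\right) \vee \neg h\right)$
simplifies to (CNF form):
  $\text{True}$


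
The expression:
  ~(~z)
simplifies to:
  z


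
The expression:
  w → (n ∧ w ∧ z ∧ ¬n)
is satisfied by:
  {w: False}


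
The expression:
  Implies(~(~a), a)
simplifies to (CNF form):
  True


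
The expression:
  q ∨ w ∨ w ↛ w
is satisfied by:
  {q: True, w: True}
  {q: True, w: False}
  {w: True, q: False}


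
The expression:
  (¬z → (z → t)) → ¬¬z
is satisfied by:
  {z: True}


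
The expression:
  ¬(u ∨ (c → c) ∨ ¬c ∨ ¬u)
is never true.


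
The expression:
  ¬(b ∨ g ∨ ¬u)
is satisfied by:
  {u: True, g: False, b: False}


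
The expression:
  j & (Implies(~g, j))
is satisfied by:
  {j: True}


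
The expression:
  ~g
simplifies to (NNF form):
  ~g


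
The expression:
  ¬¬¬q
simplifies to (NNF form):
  ¬q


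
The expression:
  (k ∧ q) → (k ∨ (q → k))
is always true.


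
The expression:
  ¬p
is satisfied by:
  {p: False}


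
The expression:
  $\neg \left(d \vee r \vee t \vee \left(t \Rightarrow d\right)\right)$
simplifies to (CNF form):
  $\text{False}$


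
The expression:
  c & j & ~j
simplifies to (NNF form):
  False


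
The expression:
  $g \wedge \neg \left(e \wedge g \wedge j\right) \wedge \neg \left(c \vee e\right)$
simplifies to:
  $g \wedge \neg c \wedge \neg e$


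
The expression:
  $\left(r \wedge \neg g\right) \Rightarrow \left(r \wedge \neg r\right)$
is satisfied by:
  {g: True, r: False}
  {r: False, g: False}
  {r: True, g: True}


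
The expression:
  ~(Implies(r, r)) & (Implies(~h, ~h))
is never true.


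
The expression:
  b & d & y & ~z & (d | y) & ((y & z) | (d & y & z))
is never true.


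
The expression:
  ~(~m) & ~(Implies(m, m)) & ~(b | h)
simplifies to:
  False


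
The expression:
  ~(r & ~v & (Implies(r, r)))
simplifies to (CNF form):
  v | ~r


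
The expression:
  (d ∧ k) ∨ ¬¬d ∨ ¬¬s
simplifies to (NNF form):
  d ∨ s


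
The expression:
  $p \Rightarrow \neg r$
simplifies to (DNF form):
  $\neg p \vee \neg r$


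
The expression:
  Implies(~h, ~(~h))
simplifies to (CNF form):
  h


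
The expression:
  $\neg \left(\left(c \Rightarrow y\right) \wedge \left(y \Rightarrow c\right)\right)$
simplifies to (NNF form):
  $\left(c \wedge \neg y\right) \vee \left(y \wedge \neg c\right)$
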